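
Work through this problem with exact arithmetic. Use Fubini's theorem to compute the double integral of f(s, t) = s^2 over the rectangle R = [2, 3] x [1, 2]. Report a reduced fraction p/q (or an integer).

f(s, t) is a tensor product of a function of s and a function of t, and both factors are bounded continuous (hence Lebesgue integrable) on the rectangle, so Fubini's theorem applies:
  integral_R f d(m x m) = (integral_a1^b1 s^2 ds) * (integral_a2^b2 1 dt).
Inner integral in s: integral_{2}^{3} s^2 ds = (3^3 - 2^3)/3
  = 19/3.
Inner integral in t: integral_{1}^{2} 1 dt = (2^1 - 1^1)/1
  = 1.
Product: (19/3) * (1) = 19/3.

19/3


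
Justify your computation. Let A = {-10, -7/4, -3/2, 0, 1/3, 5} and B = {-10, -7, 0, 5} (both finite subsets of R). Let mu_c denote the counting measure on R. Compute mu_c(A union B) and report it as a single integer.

Counting measure on a finite set equals cardinality. By inclusion-exclusion, |A union B| = |A| + |B| - |A cap B|.
|A| = 6, |B| = 4, |A cap B| = 3.
So mu_c(A union B) = 6 + 4 - 3 = 7.

7


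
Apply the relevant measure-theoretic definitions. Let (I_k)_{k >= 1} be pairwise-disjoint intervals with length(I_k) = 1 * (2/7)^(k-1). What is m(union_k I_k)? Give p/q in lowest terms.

By countable additivity of the Lebesgue measure on pairwise disjoint measurable sets,
  m(union_{k >= 1} I_k) = sum_{k >= 1} m(I_k) = sum_{k >= 1} a * r^(k-1),
  with a = 1 and r = 2/7.
Since 0 < r = 2/7 < 1, the geometric series converges:
  sum_{k >= 1} a * r^(k-1) = a / (1 - r).
  = 1 / (1 - 2/7)
  = 1 / (5/7)
  = 7/5.

7/5


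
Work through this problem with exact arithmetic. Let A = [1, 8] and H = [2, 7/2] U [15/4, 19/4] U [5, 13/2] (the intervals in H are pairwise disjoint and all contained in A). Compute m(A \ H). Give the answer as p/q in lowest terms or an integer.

The ambient interval has length m(A) = 8 - 1 = 7.
Since the holes are disjoint and sit inside A, by finite additivity
  m(H) = sum_i (b_i - a_i), and m(A \ H) = m(A) - m(H).
Computing the hole measures:
  m(H_1) = 7/2 - 2 = 3/2.
  m(H_2) = 19/4 - 15/4 = 1.
  m(H_3) = 13/2 - 5 = 3/2.
Summed: m(H) = 3/2 + 1 + 3/2 = 4.
So m(A \ H) = 7 - 4 = 3.

3


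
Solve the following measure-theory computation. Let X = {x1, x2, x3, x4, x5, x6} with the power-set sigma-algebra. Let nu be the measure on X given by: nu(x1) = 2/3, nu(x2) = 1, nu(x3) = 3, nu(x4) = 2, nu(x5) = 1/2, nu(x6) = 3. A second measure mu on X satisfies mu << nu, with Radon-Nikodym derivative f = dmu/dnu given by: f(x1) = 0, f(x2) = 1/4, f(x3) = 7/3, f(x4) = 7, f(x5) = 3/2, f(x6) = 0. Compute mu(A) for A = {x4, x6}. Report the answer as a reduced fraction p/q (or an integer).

By the defining property of the Radon-Nikodym derivative, for every measurable set A,
  mu(A) = integral_A f dnu.
Since nu is a discrete measure concentrated on the atoms of X, the integral over A reduces to the sum
  mu(A) = sum_{x in A} f(x) * nu({x}).
Computing each term:
  x4: f(x4) * nu(x4) = 7 * 2 = 14.
  x6: f(x6) * nu(x6) = 0 * 3 = 0.
Summing: mu(A) = 14 + 0 = 14.

14


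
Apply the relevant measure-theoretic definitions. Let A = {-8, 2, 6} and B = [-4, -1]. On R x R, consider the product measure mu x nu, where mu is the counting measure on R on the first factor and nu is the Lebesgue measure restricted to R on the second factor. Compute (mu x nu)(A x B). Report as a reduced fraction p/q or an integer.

For a measurable rectangle A x B, the product measure satisfies
  (mu x nu)(A x B) = mu(A) * nu(B).
  mu(A) = 3.
  nu(B) = 3.
  (mu x nu)(A x B) = 3 * 3 = 9.

9


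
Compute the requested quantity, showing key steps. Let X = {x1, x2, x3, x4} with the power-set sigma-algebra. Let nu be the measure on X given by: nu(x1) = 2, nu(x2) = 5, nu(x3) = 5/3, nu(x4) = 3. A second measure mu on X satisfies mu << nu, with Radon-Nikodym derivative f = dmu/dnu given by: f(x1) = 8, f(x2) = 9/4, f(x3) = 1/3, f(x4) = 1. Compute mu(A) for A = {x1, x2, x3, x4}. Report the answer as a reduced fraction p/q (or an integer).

By the defining property of the Radon-Nikodym derivative, for every measurable set A,
  mu(A) = integral_A f dnu.
Since nu is a discrete measure concentrated on the atoms of X, the integral over A reduces to the sum
  mu(A) = sum_{x in A} f(x) * nu({x}).
Computing each term:
  x1: f(x1) * nu(x1) = 8 * 2 = 16.
  x2: f(x2) * nu(x2) = 9/4 * 5 = 45/4.
  x3: f(x3) * nu(x3) = 1/3 * 5/3 = 5/9.
  x4: f(x4) * nu(x4) = 1 * 3 = 3.
Summing: mu(A) = 16 + 45/4 + 5/9 + 3 = 1109/36.

1109/36


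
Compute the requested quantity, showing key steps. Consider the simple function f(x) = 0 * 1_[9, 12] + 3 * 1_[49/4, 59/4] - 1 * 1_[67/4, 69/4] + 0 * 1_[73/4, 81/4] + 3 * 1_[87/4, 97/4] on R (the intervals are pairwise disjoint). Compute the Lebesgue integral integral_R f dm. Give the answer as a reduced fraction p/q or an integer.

For a simple function f = sum_i c_i * 1_{A_i} with disjoint A_i,
  integral f dm = sum_i c_i * m(A_i).
Lengths of the A_i:
  m(A_1) = 12 - 9 = 3.
  m(A_2) = 59/4 - 49/4 = 5/2.
  m(A_3) = 69/4 - 67/4 = 1/2.
  m(A_4) = 81/4 - 73/4 = 2.
  m(A_5) = 97/4 - 87/4 = 5/2.
Contributions c_i * m(A_i):
  (0) * (3) = 0.
  (3) * (5/2) = 15/2.
  (-1) * (1/2) = -1/2.
  (0) * (2) = 0.
  (3) * (5/2) = 15/2.
Total: 0 + 15/2 - 1/2 + 0 + 15/2 = 29/2.

29/2


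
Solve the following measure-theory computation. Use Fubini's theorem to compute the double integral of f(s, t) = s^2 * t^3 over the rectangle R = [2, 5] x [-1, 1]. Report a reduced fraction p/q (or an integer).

f(s, t) is a tensor product of a function of s and a function of t, and both factors are bounded continuous (hence Lebesgue integrable) on the rectangle, so Fubini's theorem applies:
  integral_R f d(m x m) = (integral_a1^b1 s^2 ds) * (integral_a2^b2 t^3 dt).
Inner integral in s: integral_{2}^{5} s^2 ds = (5^3 - 2^3)/3
  = 39.
Inner integral in t: integral_{-1}^{1} t^3 dt = (1^4 - (-1)^4)/4
  = 0.
Product: (39) * (0) = 0.

0


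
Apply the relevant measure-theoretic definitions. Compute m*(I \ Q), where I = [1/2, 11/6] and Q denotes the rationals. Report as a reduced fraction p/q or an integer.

The interval I = [1/2, 11/6] has m(I) = 11/6 - 1/2 = 4/3 (endpoints are measure-zero, so open/closed/half-open agree). Write I = (I cap Q) u (I \ Q). The rationals in I are countable, so m*(I cap Q) = 0 (cover each rational by intervals whose total length is arbitrarily small). By countable subadditivity m*(I) <= m*(I cap Q) + m*(I \ Q), hence m*(I \ Q) >= m(I) = 4/3. The reverse inequality m*(I \ Q) <= m*(I) = 4/3 is trivial since (I \ Q) is a subset of I. Therefore m*(I \ Q) = 4/3.

4/3


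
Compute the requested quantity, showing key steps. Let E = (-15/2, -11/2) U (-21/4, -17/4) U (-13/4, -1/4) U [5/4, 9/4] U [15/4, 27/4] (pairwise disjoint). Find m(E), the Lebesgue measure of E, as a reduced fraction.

For pairwise disjoint intervals, m(union_i I_i) = sum_i m(I_i),
and m is invariant under swapping open/closed endpoints (single points have measure 0).
So m(E) = sum_i (b_i - a_i).
  I_1 has length -11/2 - (-15/2) = 2.
  I_2 has length -17/4 - (-21/4) = 1.
  I_3 has length -1/4 - (-13/4) = 3.
  I_4 has length 9/4 - 5/4 = 1.
  I_5 has length 27/4 - 15/4 = 3.
Summing:
  m(E) = 2 + 1 + 3 + 1 + 3 = 10.

10


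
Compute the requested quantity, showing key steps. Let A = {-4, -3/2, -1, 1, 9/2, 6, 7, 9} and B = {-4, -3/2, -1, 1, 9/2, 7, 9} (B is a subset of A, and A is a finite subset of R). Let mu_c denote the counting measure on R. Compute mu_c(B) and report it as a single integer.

Counting measure assigns mu_c(E) = |E| (number of elements) when E is finite.
B has 7 element(s), so mu_c(B) = 7.

7


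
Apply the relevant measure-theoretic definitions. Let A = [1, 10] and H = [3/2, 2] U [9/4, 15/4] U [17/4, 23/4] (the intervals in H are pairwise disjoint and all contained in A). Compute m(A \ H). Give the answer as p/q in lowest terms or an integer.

The ambient interval has length m(A) = 10 - 1 = 9.
Since the holes are disjoint and sit inside A, by finite additivity
  m(H) = sum_i (b_i - a_i), and m(A \ H) = m(A) - m(H).
Computing the hole measures:
  m(H_1) = 2 - 3/2 = 1/2.
  m(H_2) = 15/4 - 9/4 = 3/2.
  m(H_3) = 23/4 - 17/4 = 3/2.
Summed: m(H) = 1/2 + 3/2 + 3/2 = 7/2.
So m(A \ H) = 9 - 7/2 = 11/2.

11/2


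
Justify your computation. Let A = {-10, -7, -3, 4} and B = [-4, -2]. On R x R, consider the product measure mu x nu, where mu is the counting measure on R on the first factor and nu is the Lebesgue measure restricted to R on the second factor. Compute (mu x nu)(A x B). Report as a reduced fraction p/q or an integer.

For a measurable rectangle A x B, the product measure satisfies
  (mu x nu)(A x B) = mu(A) * nu(B).
  mu(A) = 4.
  nu(B) = 2.
  (mu x nu)(A x B) = 4 * 2 = 8.

8


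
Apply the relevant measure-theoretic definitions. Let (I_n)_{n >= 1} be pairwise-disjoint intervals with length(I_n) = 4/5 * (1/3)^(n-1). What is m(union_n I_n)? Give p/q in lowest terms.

By countable additivity of the Lebesgue measure on pairwise disjoint measurable sets,
  m(union_{n >= 1} I_n) = sum_{n >= 1} m(I_n) = sum_{n >= 1} a * r^(n-1),
  with a = 4/5 and r = 1/3.
Since 0 < r = 1/3 < 1, the geometric series converges:
  sum_{n >= 1} a * r^(n-1) = a / (1 - r).
  = 4/5 / (1 - 1/3)
  = 4/5 / (2/3)
  = 6/5.

6/5


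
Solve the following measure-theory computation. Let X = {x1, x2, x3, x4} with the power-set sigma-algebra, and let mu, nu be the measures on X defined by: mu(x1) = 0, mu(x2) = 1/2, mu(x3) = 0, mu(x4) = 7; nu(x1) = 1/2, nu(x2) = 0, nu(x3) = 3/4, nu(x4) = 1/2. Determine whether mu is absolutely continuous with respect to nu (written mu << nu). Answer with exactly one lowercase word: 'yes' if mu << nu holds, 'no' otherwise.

mu << nu means: every nu-null measurable set is also mu-null; equivalently, for every atom x, if nu({x}) = 0 then mu({x}) = 0.
Checking each atom:
  x1: nu = 1/2 > 0 -> no constraint.
  x2: nu = 0, mu = 1/2 > 0 -> violates mu << nu.
  x3: nu = 3/4 > 0 -> no constraint.
  x4: nu = 1/2 > 0 -> no constraint.
The atom(s) x2 violate the condition (nu = 0 but mu > 0). Therefore mu is NOT absolutely continuous w.r.t. nu.

no


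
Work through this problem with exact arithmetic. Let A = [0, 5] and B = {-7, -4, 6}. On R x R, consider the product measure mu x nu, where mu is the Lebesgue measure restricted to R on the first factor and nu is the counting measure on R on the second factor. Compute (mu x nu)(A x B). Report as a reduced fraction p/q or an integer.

For a measurable rectangle A x B, the product measure satisfies
  (mu x nu)(A x B) = mu(A) * nu(B).
  mu(A) = 5.
  nu(B) = 3.
  (mu x nu)(A x B) = 5 * 3 = 15.

15


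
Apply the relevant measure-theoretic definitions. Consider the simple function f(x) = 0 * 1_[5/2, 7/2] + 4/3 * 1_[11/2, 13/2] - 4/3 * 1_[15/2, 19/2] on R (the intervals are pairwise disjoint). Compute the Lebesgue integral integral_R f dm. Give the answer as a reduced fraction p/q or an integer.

For a simple function f = sum_i c_i * 1_{A_i} with disjoint A_i,
  integral f dm = sum_i c_i * m(A_i).
Lengths of the A_i:
  m(A_1) = 7/2 - 5/2 = 1.
  m(A_2) = 13/2 - 11/2 = 1.
  m(A_3) = 19/2 - 15/2 = 2.
Contributions c_i * m(A_i):
  (0) * (1) = 0.
  (4/3) * (1) = 4/3.
  (-4/3) * (2) = -8/3.
Total: 0 + 4/3 - 8/3 = -4/3.

-4/3


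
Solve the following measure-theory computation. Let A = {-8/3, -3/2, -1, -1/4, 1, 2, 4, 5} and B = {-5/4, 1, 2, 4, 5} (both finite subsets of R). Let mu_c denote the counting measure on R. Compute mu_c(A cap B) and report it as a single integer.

Counting measure on a finite set equals cardinality. mu_c(A cap B) = |A cap B| (elements appearing in both).
Enumerating the elements of A that also lie in B gives 4 element(s).
So mu_c(A cap B) = 4.

4


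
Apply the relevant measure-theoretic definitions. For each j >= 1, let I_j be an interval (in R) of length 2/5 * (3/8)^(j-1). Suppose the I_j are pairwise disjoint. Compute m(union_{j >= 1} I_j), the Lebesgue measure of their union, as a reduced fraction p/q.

By countable additivity of the Lebesgue measure on pairwise disjoint measurable sets,
  m(union_{j >= 1} I_j) = sum_{j >= 1} m(I_j) = sum_{j >= 1} a * r^(j-1),
  with a = 2/5 and r = 3/8.
Since 0 < r = 3/8 < 1, the geometric series converges:
  sum_{j >= 1} a * r^(j-1) = a / (1 - r).
  = 2/5 / (1 - 3/8)
  = 2/5 / (5/8)
  = 16/25.

16/25


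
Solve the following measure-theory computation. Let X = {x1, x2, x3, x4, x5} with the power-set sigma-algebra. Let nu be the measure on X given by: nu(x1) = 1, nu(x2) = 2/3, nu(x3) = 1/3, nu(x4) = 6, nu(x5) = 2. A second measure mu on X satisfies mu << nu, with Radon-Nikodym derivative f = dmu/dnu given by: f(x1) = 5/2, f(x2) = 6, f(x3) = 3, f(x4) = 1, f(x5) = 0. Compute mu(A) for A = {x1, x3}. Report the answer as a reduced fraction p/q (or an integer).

By the defining property of the Radon-Nikodym derivative, for every measurable set A,
  mu(A) = integral_A f dnu.
Since nu is a discrete measure concentrated on the atoms of X, the integral over A reduces to the sum
  mu(A) = sum_{x in A} f(x) * nu({x}).
Computing each term:
  x1: f(x1) * nu(x1) = 5/2 * 1 = 5/2.
  x3: f(x3) * nu(x3) = 3 * 1/3 = 1.
Summing: mu(A) = 5/2 + 1 = 7/2.

7/2


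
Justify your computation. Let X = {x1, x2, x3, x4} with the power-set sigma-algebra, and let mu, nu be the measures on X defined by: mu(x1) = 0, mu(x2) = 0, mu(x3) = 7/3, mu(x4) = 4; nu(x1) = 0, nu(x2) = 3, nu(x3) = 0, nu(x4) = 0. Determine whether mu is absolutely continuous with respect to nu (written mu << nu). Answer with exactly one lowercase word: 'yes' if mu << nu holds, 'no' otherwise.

mu << nu means: every nu-null measurable set is also mu-null; equivalently, for every atom x, if nu({x}) = 0 then mu({x}) = 0.
Checking each atom:
  x1: nu = 0, mu = 0 -> consistent with mu << nu.
  x2: nu = 3 > 0 -> no constraint.
  x3: nu = 0, mu = 7/3 > 0 -> violates mu << nu.
  x4: nu = 0, mu = 4 > 0 -> violates mu << nu.
The atom(s) x3, x4 violate the condition (nu = 0 but mu > 0). Therefore mu is NOT absolutely continuous w.r.t. nu.

no


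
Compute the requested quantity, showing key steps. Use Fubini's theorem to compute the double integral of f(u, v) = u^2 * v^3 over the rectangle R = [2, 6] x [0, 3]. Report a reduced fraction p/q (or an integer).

f(u, v) is a tensor product of a function of u and a function of v, and both factors are bounded continuous (hence Lebesgue integrable) on the rectangle, so Fubini's theorem applies:
  integral_R f d(m x m) = (integral_a1^b1 u^2 du) * (integral_a2^b2 v^3 dv).
Inner integral in u: integral_{2}^{6} u^2 du = (6^3 - 2^3)/3
  = 208/3.
Inner integral in v: integral_{0}^{3} v^3 dv = (3^4 - 0^4)/4
  = 81/4.
Product: (208/3) * (81/4) = 1404.

1404


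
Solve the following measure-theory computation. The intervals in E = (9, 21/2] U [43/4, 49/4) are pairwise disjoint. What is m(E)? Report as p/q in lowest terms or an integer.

For pairwise disjoint intervals, m(union_i I_i) = sum_i m(I_i),
and m is invariant under swapping open/closed endpoints (single points have measure 0).
So m(E) = sum_i (b_i - a_i).
  I_1 has length 21/2 - 9 = 3/2.
  I_2 has length 49/4 - 43/4 = 3/2.
Summing:
  m(E) = 3/2 + 3/2 = 3.

3


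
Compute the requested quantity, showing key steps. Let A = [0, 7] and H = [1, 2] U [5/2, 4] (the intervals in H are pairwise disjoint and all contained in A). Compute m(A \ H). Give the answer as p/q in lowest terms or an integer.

The ambient interval has length m(A) = 7 - 0 = 7.
Since the holes are disjoint and sit inside A, by finite additivity
  m(H) = sum_i (b_i - a_i), and m(A \ H) = m(A) - m(H).
Computing the hole measures:
  m(H_1) = 2 - 1 = 1.
  m(H_2) = 4 - 5/2 = 3/2.
Summed: m(H) = 1 + 3/2 = 5/2.
So m(A \ H) = 7 - 5/2 = 9/2.

9/2


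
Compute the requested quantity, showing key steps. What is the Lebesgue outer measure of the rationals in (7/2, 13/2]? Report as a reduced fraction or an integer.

The set Q cap (7/2, 13/2] is countable (a subset of the countable set Q). Lebesgue outer measure of any countable set is 0: each singleton {q} has m*({q}) = 0, and by countable subadditivity m*(union_k {q_k}) <= sum_k m*({q_k}) = sum_k 0 = 0. The reverse inequality m*(E) >= 0 is automatic. So m*(Q cap (7/2, 13/2]) = 0.

0


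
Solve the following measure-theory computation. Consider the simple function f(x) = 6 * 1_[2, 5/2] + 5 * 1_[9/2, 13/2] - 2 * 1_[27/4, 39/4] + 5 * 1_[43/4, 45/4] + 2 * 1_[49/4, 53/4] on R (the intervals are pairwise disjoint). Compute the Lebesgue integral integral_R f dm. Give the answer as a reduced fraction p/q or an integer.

For a simple function f = sum_i c_i * 1_{A_i} with disjoint A_i,
  integral f dm = sum_i c_i * m(A_i).
Lengths of the A_i:
  m(A_1) = 5/2 - 2 = 1/2.
  m(A_2) = 13/2 - 9/2 = 2.
  m(A_3) = 39/4 - 27/4 = 3.
  m(A_4) = 45/4 - 43/4 = 1/2.
  m(A_5) = 53/4 - 49/4 = 1.
Contributions c_i * m(A_i):
  (6) * (1/2) = 3.
  (5) * (2) = 10.
  (-2) * (3) = -6.
  (5) * (1/2) = 5/2.
  (2) * (1) = 2.
Total: 3 + 10 - 6 + 5/2 + 2 = 23/2.

23/2


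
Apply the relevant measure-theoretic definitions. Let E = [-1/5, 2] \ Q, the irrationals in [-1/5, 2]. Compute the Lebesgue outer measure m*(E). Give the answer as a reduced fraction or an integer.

The interval I = [-1/5, 2] has m(I) = 2 - (-1/5) = 11/5 (endpoints are measure-zero, so open/closed/half-open agree). Write I = (I cap Q) u (I \ Q). The rationals in I are countable, so m*(I cap Q) = 0 (cover each rational by intervals whose total length is arbitrarily small). By countable subadditivity m*(I) <= m*(I cap Q) + m*(I \ Q), hence m*(I \ Q) >= m(I) = 11/5. The reverse inequality m*(I \ Q) <= m*(I) = 11/5 is trivial since (I \ Q) is a subset of I. Therefore m*(I \ Q) = 11/5.

11/5


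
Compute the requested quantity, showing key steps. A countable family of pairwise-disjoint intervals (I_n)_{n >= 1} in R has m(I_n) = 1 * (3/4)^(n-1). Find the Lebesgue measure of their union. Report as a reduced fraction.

By countable additivity of the Lebesgue measure on pairwise disjoint measurable sets,
  m(union_{n >= 1} I_n) = sum_{n >= 1} m(I_n) = sum_{n >= 1} a * r^(n-1),
  with a = 1 and r = 3/4.
Since 0 < r = 3/4 < 1, the geometric series converges:
  sum_{n >= 1} a * r^(n-1) = a / (1 - r).
  = 1 / (1 - 3/4)
  = 1 / (1/4)
  = 4.

4


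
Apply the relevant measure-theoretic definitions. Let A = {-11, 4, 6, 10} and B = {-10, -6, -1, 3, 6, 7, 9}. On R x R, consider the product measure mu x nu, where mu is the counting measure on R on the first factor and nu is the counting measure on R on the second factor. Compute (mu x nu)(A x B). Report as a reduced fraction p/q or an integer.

For a measurable rectangle A x B, the product measure satisfies
  (mu x nu)(A x B) = mu(A) * nu(B).
  mu(A) = 4.
  nu(B) = 7.
  (mu x nu)(A x B) = 4 * 7 = 28.

28


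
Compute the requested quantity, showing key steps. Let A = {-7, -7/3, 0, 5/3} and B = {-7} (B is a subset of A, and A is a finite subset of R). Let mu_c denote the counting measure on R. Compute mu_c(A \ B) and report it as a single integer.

Counting measure assigns mu_c(E) = |E| (number of elements) when E is finite. For B subset A, A \ B is the set of elements of A not in B, so |A \ B| = |A| - |B|.
|A| = 4, |B| = 1, so mu_c(A \ B) = 4 - 1 = 3.

3


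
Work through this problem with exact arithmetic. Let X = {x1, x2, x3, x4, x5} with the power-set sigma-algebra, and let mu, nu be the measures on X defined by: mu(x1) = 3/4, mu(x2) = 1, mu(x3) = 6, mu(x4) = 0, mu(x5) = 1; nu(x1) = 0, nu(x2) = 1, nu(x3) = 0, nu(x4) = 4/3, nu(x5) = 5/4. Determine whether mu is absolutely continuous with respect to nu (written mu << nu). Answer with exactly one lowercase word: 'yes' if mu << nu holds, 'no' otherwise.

mu << nu means: every nu-null measurable set is also mu-null; equivalently, for every atom x, if nu({x}) = 0 then mu({x}) = 0.
Checking each atom:
  x1: nu = 0, mu = 3/4 > 0 -> violates mu << nu.
  x2: nu = 1 > 0 -> no constraint.
  x3: nu = 0, mu = 6 > 0 -> violates mu << nu.
  x4: nu = 4/3 > 0 -> no constraint.
  x5: nu = 5/4 > 0 -> no constraint.
The atom(s) x1, x3 violate the condition (nu = 0 but mu > 0). Therefore mu is NOT absolutely continuous w.r.t. nu.

no


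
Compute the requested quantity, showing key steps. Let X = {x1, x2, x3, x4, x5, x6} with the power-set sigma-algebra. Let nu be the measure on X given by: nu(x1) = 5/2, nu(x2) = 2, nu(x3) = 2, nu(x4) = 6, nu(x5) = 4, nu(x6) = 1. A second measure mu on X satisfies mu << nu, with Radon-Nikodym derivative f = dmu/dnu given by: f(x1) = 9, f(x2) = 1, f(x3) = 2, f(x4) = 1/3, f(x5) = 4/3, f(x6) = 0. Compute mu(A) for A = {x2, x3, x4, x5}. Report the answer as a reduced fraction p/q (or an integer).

By the defining property of the Radon-Nikodym derivative, for every measurable set A,
  mu(A) = integral_A f dnu.
Since nu is a discrete measure concentrated on the atoms of X, the integral over A reduces to the sum
  mu(A) = sum_{x in A} f(x) * nu({x}).
Computing each term:
  x2: f(x2) * nu(x2) = 1 * 2 = 2.
  x3: f(x3) * nu(x3) = 2 * 2 = 4.
  x4: f(x4) * nu(x4) = 1/3 * 6 = 2.
  x5: f(x5) * nu(x5) = 4/3 * 4 = 16/3.
Summing: mu(A) = 2 + 4 + 2 + 16/3 = 40/3.

40/3


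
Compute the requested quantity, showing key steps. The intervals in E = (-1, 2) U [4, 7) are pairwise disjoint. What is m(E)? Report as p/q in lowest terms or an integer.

For pairwise disjoint intervals, m(union_i I_i) = sum_i m(I_i),
and m is invariant under swapping open/closed endpoints (single points have measure 0).
So m(E) = sum_i (b_i - a_i).
  I_1 has length 2 - (-1) = 3.
  I_2 has length 7 - 4 = 3.
Summing:
  m(E) = 3 + 3 = 6.

6


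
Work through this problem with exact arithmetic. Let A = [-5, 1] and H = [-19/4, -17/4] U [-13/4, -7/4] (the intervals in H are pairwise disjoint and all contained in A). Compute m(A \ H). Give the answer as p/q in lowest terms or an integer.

The ambient interval has length m(A) = 1 - (-5) = 6.
Since the holes are disjoint and sit inside A, by finite additivity
  m(H) = sum_i (b_i - a_i), and m(A \ H) = m(A) - m(H).
Computing the hole measures:
  m(H_1) = -17/4 - (-19/4) = 1/2.
  m(H_2) = -7/4 - (-13/4) = 3/2.
Summed: m(H) = 1/2 + 3/2 = 2.
So m(A \ H) = 6 - 2 = 4.

4


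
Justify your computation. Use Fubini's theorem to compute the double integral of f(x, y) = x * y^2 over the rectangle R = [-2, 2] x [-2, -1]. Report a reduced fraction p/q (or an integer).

f(x, y) is a tensor product of a function of x and a function of y, and both factors are bounded continuous (hence Lebesgue integrable) on the rectangle, so Fubini's theorem applies:
  integral_R f d(m x m) = (integral_a1^b1 x dx) * (integral_a2^b2 y^2 dy).
Inner integral in x: integral_{-2}^{2} x dx = (2^2 - (-2)^2)/2
  = 0.
Inner integral in y: integral_{-2}^{-1} y^2 dy = ((-1)^3 - (-2)^3)/3
  = 7/3.
Product: (0) * (7/3) = 0.

0


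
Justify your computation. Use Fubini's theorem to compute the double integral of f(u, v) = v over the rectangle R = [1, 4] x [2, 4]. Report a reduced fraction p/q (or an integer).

f(u, v) is a tensor product of a function of u and a function of v, and both factors are bounded continuous (hence Lebesgue integrable) on the rectangle, so Fubini's theorem applies:
  integral_R f d(m x m) = (integral_a1^b1 1 du) * (integral_a2^b2 v dv).
Inner integral in u: integral_{1}^{4} 1 du = (4^1 - 1^1)/1
  = 3.
Inner integral in v: integral_{2}^{4} v dv = (4^2 - 2^2)/2
  = 6.
Product: (3) * (6) = 18.

18


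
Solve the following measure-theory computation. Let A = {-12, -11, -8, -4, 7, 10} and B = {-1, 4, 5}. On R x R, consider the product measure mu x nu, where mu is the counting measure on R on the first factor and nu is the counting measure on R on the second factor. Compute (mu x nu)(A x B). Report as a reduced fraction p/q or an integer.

For a measurable rectangle A x B, the product measure satisfies
  (mu x nu)(A x B) = mu(A) * nu(B).
  mu(A) = 6.
  nu(B) = 3.
  (mu x nu)(A x B) = 6 * 3 = 18.

18


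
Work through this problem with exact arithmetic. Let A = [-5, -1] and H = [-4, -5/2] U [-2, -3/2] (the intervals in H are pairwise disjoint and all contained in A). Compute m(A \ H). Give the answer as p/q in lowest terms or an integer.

The ambient interval has length m(A) = -1 - (-5) = 4.
Since the holes are disjoint and sit inside A, by finite additivity
  m(H) = sum_i (b_i - a_i), and m(A \ H) = m(A) - m(H).
Computing the hole measures:
  m(H_1) = -5/2 - (-4) = 3/2.
  m(H_2) = -3/2 - (-2) = 1/2.
Summed: m(H) = 3/2 + 1/2 = 2.
So m(A \ H) = 4 - 2 = 2.

2


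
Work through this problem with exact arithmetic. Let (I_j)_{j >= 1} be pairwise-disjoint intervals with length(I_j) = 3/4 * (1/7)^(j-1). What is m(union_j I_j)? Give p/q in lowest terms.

By countable additivity of the Lebesgue measure on pairwise disjoint measurable sets,
  m(union_{j >= 1} I_j) = sum_{j >= 1} m(I_j) = sum_{j >= 1} a * r^(j-1),
  with a = 3/4 and r = 1/7.
Since 0 < r = 1/7 < 1, the geometric series converges:
  sum_{j >= 1} a * r^(j-1) = a / (1 - r).
  = 3/4 / (1 - 1/7)
  = 3/4 / (6/7)
  = 7/8.

7/8


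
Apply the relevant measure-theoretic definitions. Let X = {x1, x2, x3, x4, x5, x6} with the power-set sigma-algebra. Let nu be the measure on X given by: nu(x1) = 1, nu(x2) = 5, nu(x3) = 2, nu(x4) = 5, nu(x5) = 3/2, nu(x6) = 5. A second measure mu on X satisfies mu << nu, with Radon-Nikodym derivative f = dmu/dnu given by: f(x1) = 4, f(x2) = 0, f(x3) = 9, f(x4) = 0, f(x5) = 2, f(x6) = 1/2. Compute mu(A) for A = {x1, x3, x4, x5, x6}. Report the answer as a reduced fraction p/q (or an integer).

By the defining property of the Radon-Nikodym derivative, for every measurable set A,
  mu(A) = integral_A f dnu.
Since nu is a discrete measure concentrated on the atoms of X, the integral over A reduces to the sum
  mu(A) = sum_{x in A} f(x) * nu({x}).
Computing each term:
  x1: f(x1) * nu(x1) = 4 * 1 = 4.
  x3: f(x3) * nu(x3) = 9 * 2 = 18.
  x4: f(x4) * nu(x4) = 0 * 5 = 0.
  x5: f(x5) * nu(x5) = 2 * 3/2 = 3.
  x6: f(x6) * nu(x6) = 1/2 * 5 = 5/2.
Summing: mu(A) = 4 + 18 + 0 + 3 + 5/2 = 55/2.

55/2


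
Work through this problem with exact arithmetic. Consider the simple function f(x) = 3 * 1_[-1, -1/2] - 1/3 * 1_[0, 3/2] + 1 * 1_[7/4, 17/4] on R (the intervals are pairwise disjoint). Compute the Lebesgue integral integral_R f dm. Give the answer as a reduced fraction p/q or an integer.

For a simple function f = sum_i c_i * 1_{A_i} with disjoint A_i,
  integral f dm = sum_i c_i * m(A_i).
Lengths of the A_i:
  m(A_1) = -1/2 - (-1) = 1/2.
  m(A_2) = 3/2 - 0 = 3/2.
  m(A_3) = 17/4 - 7/4 = 5/2.
Contributions c_i * m(A_i):
  (3) * (1/2) = 3/2.
  (-1/3) * (3/2) = -1/2.
  (1) * (5/2) = 5/2.
Total: 3/2 - 1/2 + 5/2 = 7/2.

7/2


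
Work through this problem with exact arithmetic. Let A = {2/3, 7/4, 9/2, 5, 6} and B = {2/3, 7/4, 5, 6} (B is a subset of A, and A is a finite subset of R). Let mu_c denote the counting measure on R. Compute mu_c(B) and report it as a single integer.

Counting measure assigns mu_c(E) = |E| (number of elements) when E is finite.
B has 4 element(s), so mu_c(B) = 4.

4


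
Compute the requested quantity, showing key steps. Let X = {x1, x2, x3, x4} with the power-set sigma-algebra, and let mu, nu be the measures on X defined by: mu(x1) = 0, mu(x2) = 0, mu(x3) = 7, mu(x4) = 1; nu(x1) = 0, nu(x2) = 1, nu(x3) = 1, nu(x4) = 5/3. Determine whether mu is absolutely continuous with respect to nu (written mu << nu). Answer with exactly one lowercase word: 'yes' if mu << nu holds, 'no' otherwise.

mu << nu means: every nu-null measurable set is also mu-null; equivalently, for every atom x, if nu({x}) = 0 then mu({x}) = 0.
Checking each atom:
  x1: nu = 0, mu = 0 -> consistent with mu << nu.
  x2: nu = 1 > 0 -> no constraint.
  x3: nu = 1 > 0 -> no constraint.
  x4: nu = 5/3 > 0 -> no constraint.
No atom violates the condition. Therefore mu << nu.

yes


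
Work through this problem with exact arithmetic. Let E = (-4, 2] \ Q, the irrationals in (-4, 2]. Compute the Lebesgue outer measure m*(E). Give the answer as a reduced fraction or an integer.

The interval I = (-4, 2] has m(I) = 2 - (-4) = 6 (endpoints are measure-zero, so open/closed/half-open agree). Write I = (I cap Q) u (I \ Q). The rationals in I are countable, so m*(I cap Q) = 0 (cover each rational by intervals whose total length is arbitrarily small). By countable subadditivity m*(I) <= m*(I cap Q) + m*(I \ Q), hence m*(I \ Q) >= m(I) = 6. The reverse inequality m*(I \ Q) <= m*(I) = 6 is trivial since (I \ Q) is a subset of I. Therefore m*(I \ Q) = 6.

6


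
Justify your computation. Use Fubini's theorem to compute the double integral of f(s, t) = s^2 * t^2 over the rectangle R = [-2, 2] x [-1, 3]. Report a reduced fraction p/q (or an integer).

f(s, t) is a tensor product of a function of s and a function of t, and both factors are bounded continuous (hence Lebesgue integrable) on the rectangle, so Fubini's theorem applies:
  integral_R f d(m x m) = (integral_a1^b1 s^2 ds) * (integral_a2^b2 t^2 dt).
Inner integral in s: integral_{-2}^{2} s^2 ds = (2^3 - (-2)^3)/3
  = 16/3.
Inner integral in t: integral_{-1}^{3} t^2 dt = (3^3 - (-1)^3)/3
  = 28/3.
Product: (16/3) * (28/3) = 448/9.

448/9


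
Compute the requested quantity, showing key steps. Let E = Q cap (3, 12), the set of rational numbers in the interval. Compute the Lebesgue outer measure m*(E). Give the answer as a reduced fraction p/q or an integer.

Q cap (3, 12) is countable; list its elements as q_1, q_2, ... . Fix eps > 0 and cover the k-th point by an interval of length eps * 2^(-k). The cover has total length eps * sum_{k>=1} 2^(-k) = eps, so by definition of outer measure m*(Q cap (3, 12)) <= eps. Since eps was arbitrary and m* >= 0, the outer measure is 0.

0


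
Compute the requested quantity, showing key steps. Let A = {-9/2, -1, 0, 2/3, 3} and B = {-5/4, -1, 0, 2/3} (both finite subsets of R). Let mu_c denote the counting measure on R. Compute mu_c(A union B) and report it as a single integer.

Counting measure on a finite set equals cardinality. By inclusion-exclusion, |A union B| = |A| + |B| - |A cap B|.
|A| = 5, |B| = 4, |A cap B| = 3.
So mu_c(A union B) = 5 + 4 - 3 = 6.

6


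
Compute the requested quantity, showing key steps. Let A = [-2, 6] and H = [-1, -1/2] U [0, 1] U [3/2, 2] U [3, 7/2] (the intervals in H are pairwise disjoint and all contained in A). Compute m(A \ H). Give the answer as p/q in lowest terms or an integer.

The ambient interval has length m(A) = 6 - (-2) = 8.
Since the holes are disjoint and sit inside A, by finite additivity
  m(H) = sum_i (b_i - a_i), and m(A \ H) = m(A) - m(H).
Computing the hole measures:
  m(H_1) = -1/2 - (-1) = 1/2.
  m(H_2) = 1 - 0 = 1.
  m(H_3) = 2 - 3/2 = 1/2.
  m(H_4) = 7/2 - 3 = 1/2.
Summed: m(H) = 1/2 + 1 + 1/2 + 1/2 = 5/2.
So m(A \ H) = 8 - 5/2 = 11/2.

11/2


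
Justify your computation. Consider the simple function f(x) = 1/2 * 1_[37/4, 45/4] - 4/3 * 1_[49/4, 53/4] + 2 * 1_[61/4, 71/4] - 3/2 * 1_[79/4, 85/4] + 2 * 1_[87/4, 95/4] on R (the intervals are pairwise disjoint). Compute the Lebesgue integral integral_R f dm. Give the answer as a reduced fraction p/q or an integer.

For a simple function f = sum_i c_i * 1_{A_i} with disjoint A_i,
  integral f dm = sum_i c_i * m(A_i).
Lengths of the A_i:
  m(A_1) = 45/4 - 37/4 = 2.
  m(A_2) = 53/4 - 49/4 = 1.
  m(A_3) = 71/4 - 61/4 = 5/2.
  m(A_4) = 85/4 - 79/4 = 3/2.
  m(A_5) = 95/4 - 87/4 = 2.
Contributions c_i * m(A_i):
  (1/2) * (2) = 1.
  (-4/3) * (1) = -4/3.
  (2) * (5/2) = 5.
  (-3/2) * (3/2) = -9/4.
  (2) * (2) = 4.
Total: 1 - 4/3 + 5 - 9/4 + 4 = 77/12.

77/12


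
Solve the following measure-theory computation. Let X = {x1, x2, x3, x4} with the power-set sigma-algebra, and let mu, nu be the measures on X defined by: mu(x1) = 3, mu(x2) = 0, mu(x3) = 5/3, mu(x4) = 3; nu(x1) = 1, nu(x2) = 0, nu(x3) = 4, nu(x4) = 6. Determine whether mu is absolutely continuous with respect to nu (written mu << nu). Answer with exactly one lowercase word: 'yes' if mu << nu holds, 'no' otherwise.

mu << nu means: every nu-null measurable set is also mu-null; equivalently, for every atom x, if nu({x}) = 0 then mu({x}) = 0.
Checking each atom:
  x1: nu = 1 > 0 -> no constraint.
  x2: nu = 0, mu = 0 -> consistent with mu << nu.
  x3: nu = 4 > 0 -> no constraint.
  x4: nu = 6 > 0 -> no constraint.
No atom violates the condition. Therefore mu << nu.

yes


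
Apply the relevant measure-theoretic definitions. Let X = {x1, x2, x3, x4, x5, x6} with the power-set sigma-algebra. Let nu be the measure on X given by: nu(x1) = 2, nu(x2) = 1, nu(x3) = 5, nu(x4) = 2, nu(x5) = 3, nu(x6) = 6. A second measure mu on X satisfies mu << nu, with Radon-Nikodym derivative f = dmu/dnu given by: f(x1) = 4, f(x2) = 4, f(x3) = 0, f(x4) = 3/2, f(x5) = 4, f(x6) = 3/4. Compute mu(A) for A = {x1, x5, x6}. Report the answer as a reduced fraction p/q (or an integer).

By the defining property of the Radon-Nikodym derivative, for every measurable set A,
  mu(A) = integral_A f dnu.
Since nu is a discrete measure concentrated on the atoms of X, the integral over A reduces to the sum
  mu(A) = sum_{x in A} f(x) * nu({x}).
Computing each term:
  x1: f(x1) * nu(x1) = 4 * 2 = 8.
  x5: f(x5) * nu(x5) = 4 * 3 = 12.
  x6: f(x6) * nu(x6) = 3/4 * 6 = 9/2.
Summing: mu(A) = 8 + 12 + 9/2 = 49/2.

49/2


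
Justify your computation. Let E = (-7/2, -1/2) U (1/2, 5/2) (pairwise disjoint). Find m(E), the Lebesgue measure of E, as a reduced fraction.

For pairwise disjoint intervals, m(union_i I_i) = sum_i m(I_i),
and m is invariant under swapping open/closed endpoints (single points have measure 0).
So m(E) = sum_i (b_i - a_i).
  I_1 has length -1/2 - (-7/2) = 3.
  I_2 has length 5/2 - 1/2 = 2.
Summing:
  m(E) = 3 + 2 = 5.

5


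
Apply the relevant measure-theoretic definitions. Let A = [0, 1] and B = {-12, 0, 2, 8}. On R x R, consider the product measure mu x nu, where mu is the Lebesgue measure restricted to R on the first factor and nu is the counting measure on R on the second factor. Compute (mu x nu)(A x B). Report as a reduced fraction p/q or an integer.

For a measurable rectangle A x B, the product measure satisfies
  (mu x nu)(A x B) = mu(A) * nu(B).
  mu(A) = 1.
  nu(B) = 4.
  (mu x nu)(A x B) = 1 * 4 = 4.

4


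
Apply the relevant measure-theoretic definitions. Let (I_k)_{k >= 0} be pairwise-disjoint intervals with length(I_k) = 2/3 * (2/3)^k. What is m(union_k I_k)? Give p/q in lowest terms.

By countable additivity of the Lebesgue measure on pairwise disjoint measurable sets,
  m(union_{k >= 0} I_k) = sum_{k >= 0} m(I_k) = sum_{k >= 0} a * r^k,
  with a = 2/3 and r = 2/3.
Since 0 < r = 2/3 < 1, the geometric series converges:
  sum_{k >= 0} a * r^k = a / (1 - r).
  = 2/3 / (1 - 2/3)
  = 2/3 / (1/3)
  = 2.

2


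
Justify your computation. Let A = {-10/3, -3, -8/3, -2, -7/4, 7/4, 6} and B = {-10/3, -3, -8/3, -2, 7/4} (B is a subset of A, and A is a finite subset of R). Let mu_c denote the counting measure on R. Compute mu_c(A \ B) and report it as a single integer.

Counting measure assigns mu_c(E) = |E| (number of elements) when E is finite. For B subset A, A \ B is the set of elements of A not in B, so |A \ B| = |A| - |B|.
|A| = 7, |B| = 5, so mu_c(A \ B) = 7 - 5 = 2.

2


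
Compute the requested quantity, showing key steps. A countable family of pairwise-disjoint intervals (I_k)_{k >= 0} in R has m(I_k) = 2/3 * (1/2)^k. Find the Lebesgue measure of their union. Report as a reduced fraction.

By countable additivity of the Lebesgue measure on pairwise disjoint measurable sets,
  m(union_{k >= 0} I_k) = sum_{k >= 0} m(I_k) = sum_{k >= 0} a * r^k,
  with a = 2/3 and r = 1/2.
Since 0 < r = 1/2 < 1, the geometric series converges:
  sum_{k >= 0} a * r^k = a / (1 - r).
  = 2/3 / (1 - 1/2)
  = 2/3 / (1/2)
  = 4/3.

4/3


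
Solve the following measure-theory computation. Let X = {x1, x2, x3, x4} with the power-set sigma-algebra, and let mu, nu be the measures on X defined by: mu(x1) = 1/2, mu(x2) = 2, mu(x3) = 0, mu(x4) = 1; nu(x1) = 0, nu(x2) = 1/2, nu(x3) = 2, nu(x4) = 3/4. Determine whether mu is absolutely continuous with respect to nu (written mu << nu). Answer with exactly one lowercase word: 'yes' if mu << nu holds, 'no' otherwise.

mu << nu means: every nu-null measurable set is also mu-null; equivalently, for every atom x, if nu({x}) = 0 then mu({x}) = 0.
Checking each atom:
  x1: nu = 0, mu = 1/2 > 0 -> violates mu << nu.
  x2: nu = 1/2 > 0 -> no constraint.
  x3: nu = 2 > 0 -> no constraint.
  x4: nu = 3/4 > 0 -> no constraint.
The atom(s) x1 violate the condition (nu = 0 but mu > 0). Therefore mu is NOT absolutely continuous w.r.t. nu.

no


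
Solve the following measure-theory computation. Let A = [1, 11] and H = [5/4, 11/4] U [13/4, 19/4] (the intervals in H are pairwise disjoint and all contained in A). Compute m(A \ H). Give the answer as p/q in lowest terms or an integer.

The ambient interval has length m(A) = 11 - 1 = 10.
Since the holes are disjoint and sit inside A, by finite additivity
  m(H) = sum_i (b_i - a_i), and m(A \ H) = m(A) - m(H).
Computing the hole measures:
  m(H_1) = 11/4 - 5/4 = 3/2.
  m(H_2) = 19/4 - 13/4 = 3/2.
Summed: m(H) = 3/2 + 3/2 = 3.
So m(A \ H) = 10 - 3 = 7.

7


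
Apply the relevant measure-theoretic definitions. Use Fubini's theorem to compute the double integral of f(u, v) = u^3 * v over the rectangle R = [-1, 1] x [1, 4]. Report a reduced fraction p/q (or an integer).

f(u, v) is a tensor product of a function of u and a function of v, and both factors are bounded continuous (hence Lebesgue integrable) on the rectangle, so Fubini's theorem applies:
  integral_R f d(m x m) = (integral_a1^b1 u^3 du) * (integral_a2^b2 v dv).
Inner integral in u: integral_{-1}^{1} u^3 du = (1^4 - (-1)^4)/4
  = 0.
Inner integral in v: integral_{1}^{4} v dv = (4^2 - 1^2)/2
  = 15/2.
Product: (0) * (15/2) = 0.

0


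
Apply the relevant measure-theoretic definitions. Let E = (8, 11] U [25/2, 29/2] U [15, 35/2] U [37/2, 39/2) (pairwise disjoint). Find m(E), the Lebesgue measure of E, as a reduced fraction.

For pairwise disjoint intervals, m(union_i I_i) = sum_i m(I_i),
and m is invariant under swapping open/closed endpoints (single points have measure 0).
So m(E) = sum_i (b_i - a_i).
  I_1 has length 11 - 8 = 3.
  I_2 has length 29/2 - 25/2 = 2.
  I_3 has length 35/2 - 15 = 5/2.
  I_4 has length 39/2 - 37/2 = 1.
Summing:
  m(E) = 3 + 2 + 5/2 + 1 = 17/2.

17/2


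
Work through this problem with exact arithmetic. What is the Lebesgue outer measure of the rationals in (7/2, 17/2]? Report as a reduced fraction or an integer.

E = Q cap (7/2, 17/2] is a subset of Q, which is countable. Enumerate Q = {q_1, q_2, ...}; for any eps > 0, cover q_k by the open interval (q_k - eps/2^(k+1), q_k + eps/2^(k+1)), of length eps/2^k. The total cover length is sum_{k>=1} eps/2^k = eps. Hence m*(E) <= m*(Q) <= eps for every eps > 0, and since outer measure is non-negative, m*(E) = 0.

0


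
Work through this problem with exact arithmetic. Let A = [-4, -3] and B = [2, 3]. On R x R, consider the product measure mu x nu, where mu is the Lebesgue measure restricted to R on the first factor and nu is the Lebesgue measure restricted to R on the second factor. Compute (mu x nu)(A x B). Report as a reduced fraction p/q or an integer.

For a measurable rectangle A x B, the product measure satisfies
  (mu x nu)(A x B) = mu(A) * nu(B).
  mu(A) = 1.
  nu(B) = 1.
  (mu x nu)(A x B) = 1 * 1 = 1.

1


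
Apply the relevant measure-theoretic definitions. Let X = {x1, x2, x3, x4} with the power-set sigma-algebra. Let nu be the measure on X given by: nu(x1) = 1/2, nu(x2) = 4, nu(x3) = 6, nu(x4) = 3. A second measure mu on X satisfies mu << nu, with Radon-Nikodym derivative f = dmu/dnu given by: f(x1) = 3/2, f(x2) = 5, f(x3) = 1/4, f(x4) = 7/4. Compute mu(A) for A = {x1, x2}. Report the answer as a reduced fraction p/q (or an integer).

By the defining property of the Radon-Nikodym derivative, for every measurable set A,
  mu(A) = integral_A f dnu.
Since nu is a discrete measure concentrated on the atoms of X, the integral over A reduces to the sum
  mu(A) = sum_{x in A} f(x) * nu({x}).
Computing each term:
  x1: f(x1) * nu(x1) = 3/2 * 1/2 = 3/4.
  x2: f(x2) * nu(x2) = 5 * 4 = 20.
Summing: mu(A) = 3/4 + 20 = 83/4.

83/4


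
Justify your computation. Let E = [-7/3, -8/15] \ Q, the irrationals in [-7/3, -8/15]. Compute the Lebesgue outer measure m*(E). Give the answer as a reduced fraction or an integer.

The interval I = [-7/3, -8/15] has m(I) = -8/15 - (-7/3) = 9/5 (endpoints are measure-zero, so open/closed/half-open agree). Write I = (I cap Q) u (I \ Q). The rationals in I are countable, so m*(I cap Q) = 0 (cover each rational by intervals whose total length is arbitrarily small). By countable subadditivity m*(I) <= m*(I cap Q) + m*(I \ Q), hence m*(I \ Q) >= m(I) = 9/5. The reverse inequality m*(I \ Q) <= m*(I) = 9/5 is trivial since (I \ Q) is a subset of I. Therefore m*(I \ Q) = 9/5.

9/5
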